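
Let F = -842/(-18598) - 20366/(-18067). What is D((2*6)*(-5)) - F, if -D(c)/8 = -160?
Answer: 214849452599/168005033 ≈ 1278.8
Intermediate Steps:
D(c) = 1280 (D(c) = -8*(-160) = 1280)
F = 196989641/168005033 (F = -842*(-1/18598) - 20366*(-1/18067) = 421/9299 + 20366/18067 = 196989641/168005033 ≈ 1.1725)
D((2*6)*(-5)) - F = 1280 - 1*196989641/168005033 = 1280 - 196989641/168005033 = 214849452599/168005033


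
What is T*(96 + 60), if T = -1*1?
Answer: -156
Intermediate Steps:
T = -1
T*(96 + 60) = -(96 + 60) = -1*156 = -156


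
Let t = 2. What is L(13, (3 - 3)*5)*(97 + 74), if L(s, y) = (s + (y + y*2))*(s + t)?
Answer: 33345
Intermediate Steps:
L(s, y) = (2 + s)*(s + 3*y) (L(s, y) = (s + (y + y*2))*(s + 2) = (s + (y + 2*y))*(2 + s) = (s + 3*y)*(2 + s) = (2 + s)*(s + 3*y))
L(13, (3 - 3)*5)*(97 + 74) = (13² + 2*13 + 6*((3 - 3)*5) + 3*13*((3 - 3)*5))*(97 + 74) = (169 + 26 + 6*(0*5) + 3*13*(0*5))*171 = (169 + 26 + 6*0 + 3*13*0)*171 = (169 + 26 + 0 + 0)*171 = 195*171 = 33345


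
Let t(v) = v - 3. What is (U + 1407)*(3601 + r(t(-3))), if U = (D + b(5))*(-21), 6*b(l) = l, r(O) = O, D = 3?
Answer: 9537535/2 ≈ 4.7688e+6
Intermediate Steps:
t(v) = -3 + v
b(l) = l/6
U = -161/2 (U = (3 + (⅙)*5)*(-21) = (3 + ⅚)*(-21) = (23/6)*(-21) = -161/2 ≈ -80.500)
(U + 1407)*(3601 + r(t(-3))) = (-161/2 + 1407)*(3601 + (-3 - 3)) = 2653*(3601 - 6)/2 = (2653/2)*3595 = 9537535/2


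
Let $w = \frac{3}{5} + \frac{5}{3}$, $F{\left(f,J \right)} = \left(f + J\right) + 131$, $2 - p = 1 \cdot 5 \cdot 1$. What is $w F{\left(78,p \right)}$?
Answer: $\frac{7004}{15} \approx 466.93$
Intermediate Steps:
$p = -3$ ($p = 2 - 1 \cdot 5 \cdot 1 = 2 - 5 \cdot 1 = 2 - 5 = -3$)
$F{\left(f,J \right)} = 131 + J + f$ ($F{\left(f,J \right)} = \left(J + f\right) + 131 = 131 + J + f$)
$w = \frac{34}{15}$ ($w = 3 \cdot \frac{1}{5} + 5 \cdot \frac{1}{3} = \frac{3}{5} + \frac{5}{3} = \frac{34}{15} \approx 2.2667$)
$w F{\left(78,p \right)} = \frac{34 \left(131 - 3 + 78\right)}{15} = \frac{34}{15} \cdot 206 = \frac{7004}{15}$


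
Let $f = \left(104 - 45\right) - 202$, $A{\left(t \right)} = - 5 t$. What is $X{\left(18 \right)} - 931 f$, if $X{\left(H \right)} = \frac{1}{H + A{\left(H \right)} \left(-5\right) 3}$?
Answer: $\frac{182125945}{1368} \approx 1.3313 \cdot 10^{5}$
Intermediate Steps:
$f = -143$ ($f = 59 - 202 = -143$)
$X{\left(H \right)} = \frac{1}{76 H}$ ($X{\left(H \right)} = \frac{1}{H + - 5 H \left(-5\right) 3} = \frac{1}{H + 25 H 3} = \frac{1}{H + 75 H} = \frac{1}{76 H}$)
$X{\left(18 \right)} - 931 f = \frac{1}{76 \cdot 18} - -133133 = \frac{1}{76} \cdot \frac{1}{18} + 133133 = \frac{1}{1368} + 133133 = \frac{182125945}{1368}$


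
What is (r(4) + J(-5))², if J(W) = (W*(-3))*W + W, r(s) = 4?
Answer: 5776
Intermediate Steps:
J(W) = W - 3*W² (J(W) = (-3*W)*W + W = -3*W² + W = W - 3*W²)
(r(4) + J(-5))² = (4 - 5*(1 - 3*(-5)))² = (4 - 5*(1 + 15))² = (4 - 5*16)² = (4 - 80)² = (-76)² = 5776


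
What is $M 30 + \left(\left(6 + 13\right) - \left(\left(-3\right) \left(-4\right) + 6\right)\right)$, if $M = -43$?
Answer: $-1289$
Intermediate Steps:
$M 30 + \left(\left(6 + 13\right) - \left(\left(-3\right) \left(-4\right) + 6\right)\right) = \left(-43\right) 30 + \left(\left(6 + 13\right) - \left(\left(-3\right) \left(-4\right) + 6\right)\right) = -1290 + \left(19 - \left(12 + 6\right)\right) = -1290 + \left(19 - 18\right) = -1290 + 1 = -1289$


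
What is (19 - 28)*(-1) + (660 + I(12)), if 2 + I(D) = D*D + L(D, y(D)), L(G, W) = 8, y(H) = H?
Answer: 819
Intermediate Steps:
I(D) = 6 + D² (I(D) = -2 + (D*D + 8) = -2 + (D² + 8) = -2 + (8 + D²) = 6 + D²)
(19 - 28)*(-1) + (660 + I(12)) = (19 - 28)*(-1) + (660 + (6 + 12²)) = -9*(-1) + (660 + (6 + 144)) = 9 + (660 + 150) = 9 + 810 = 819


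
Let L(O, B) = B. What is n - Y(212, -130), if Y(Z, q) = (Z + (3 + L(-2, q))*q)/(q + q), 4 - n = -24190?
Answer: 3153581/130 ≈ 24258.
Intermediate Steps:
n = 24194 (n = 4 - 1*(-24190) = 4 + 24190 = 24194)
Y(Z, q) = (Z + q*(3 + q))/(2*q) (Y(Z, q) = (Z + (3 + q)*q)/(q + q) = (Z + q*(3 + q))/((2*q)) = (Z + q*(3 + q))*(1/(2*q)) = (Z + q*(3 + q))/(2*q))
n - Y(212, -130) = 24194 - (212 - 130*(3 - 130))/(2*(-130)) = 24194 - (-1)*(212 - 130*(-127))/(2*130) = 24194 - (-1)*(212 + 16510)/(2*130) = 24194 - (-1)*16722/(2*130) = 24194 - 1*(-8361/130) = 24194 + 8361/130 = 3153581/130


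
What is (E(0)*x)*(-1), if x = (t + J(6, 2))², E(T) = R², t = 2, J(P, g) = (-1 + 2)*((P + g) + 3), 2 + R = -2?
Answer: -2704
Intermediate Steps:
R = -4 (R = -2 - 2 = -4)
J(P, g) = 3 + P + g (J(P, g) = 1*(3 + P + g) = 3 + P + g)
E(T) = 16 (E(T) = (-4)² = 16)
x = 169 (x = (2 + (3 + 6 + 2))² = (2 + 11)² = 13² = 169)
(E(0)*x)*(-1) = (16*169)*(-1) = 2704*(-1) = -2704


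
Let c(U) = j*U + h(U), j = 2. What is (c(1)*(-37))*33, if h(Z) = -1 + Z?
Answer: -2442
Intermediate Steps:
c(U) = -1 + 3*U (c(U) = 2*U + (-1 + U) = -1 + 3*U)
(c(1)*(-37))*33 = ((-1 + 3*1)*(-37))*33 = ((-1 + 3)*(-37))*33 = (2*(-37))*33 = -74*33 = -2442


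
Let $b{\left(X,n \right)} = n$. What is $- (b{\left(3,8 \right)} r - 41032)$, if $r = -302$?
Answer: $43448$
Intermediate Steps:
$- (b{\left(3,8 \right)} r - 41032) = - (8 \left(-302\right) - 41032) = - (-2416 - 41032) = \left(-1\right) \left(-43448\right) = 43448$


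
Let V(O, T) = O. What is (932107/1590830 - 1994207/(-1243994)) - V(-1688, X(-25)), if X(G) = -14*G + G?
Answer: 836213810417732/494745743755 ≈ 1690.2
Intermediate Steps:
X(G) = -13*G
(932107/1590830 - 1994207/(-1243994)) - V(-1688, X(-25)) = (932107/1590830 - 1994207/(-1243994)) - 1*(-1688) = (932107*(1/1590830) - 1994207*(-1/1243994)) + 1688 = (932107/1590830 + 1994207/1243994) + 1688 = 1082994959292/494745743755 + 1688 = 836213810417732/494745743755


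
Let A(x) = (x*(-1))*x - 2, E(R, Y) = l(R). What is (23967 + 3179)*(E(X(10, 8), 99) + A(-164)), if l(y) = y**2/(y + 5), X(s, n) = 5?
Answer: -730105243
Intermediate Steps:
l(y) = y**2/(5 + y)
E(R, Y) = R**2/(5 + R)
A(x) = -2 - x**2 (A(x) = (-x)*x - 2 = -x**2 - 2 = -2 - x**2)
(23967 + 3179)*(E(X(10, 8), 99) + A(-164)) = (23967 + 3179)*(5**2/(5 + 5) + (-2 - 1*(-164)**2)) = 27146*(25/10 + (-2 - 1*26896)) = 27146*(25*(1/10) + (-2 - 26896)) = 27146*(5/2 - 26898) = 27146*(-53791/2) = -730105243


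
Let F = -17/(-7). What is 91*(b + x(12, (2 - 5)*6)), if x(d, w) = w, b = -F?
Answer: -1859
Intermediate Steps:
F = 17/7 (F = -17*(-1/7) = 17/7 ≈ 2.4286)
b = -17/7 (b = -1*17/7 = -17/7 ≈ -2.4286)
91*(b + x(12, (2 - 5)*6)) = 91*(-17/7 + (2 - 5)*6) = 91*(-17/7 - 3*6) = 91*(-17/7 - 18) = 91*(-143/7) = -1859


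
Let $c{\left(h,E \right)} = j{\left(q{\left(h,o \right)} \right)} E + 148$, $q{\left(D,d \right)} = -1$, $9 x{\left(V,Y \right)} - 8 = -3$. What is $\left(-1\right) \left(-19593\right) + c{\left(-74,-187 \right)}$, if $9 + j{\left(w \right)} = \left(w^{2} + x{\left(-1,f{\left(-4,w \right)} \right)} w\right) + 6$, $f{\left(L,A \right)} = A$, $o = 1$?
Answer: $\frac{181970}{9} \approx 20219.0$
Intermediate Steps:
$x{\left(V,Y \right)} = \frac{5}{9}$ ($x{\left(V,Y \right)} = \frac{8}{9} + \frac{1}{9} \left(-3\right) = \frac{8}{9} - \frac{1}{3} = \frac{5}{9}$)
$j{\left(w \right)} = -3 + w^{2} + \frac{5 w}{9}$ ($j{\left(w \right)} = -9 + \left(\left(w^{2} + \frac{5 w}{9}\right) + 6\right) = -9 + \left(6 + w^{2} + \frac{5 w}{9}\right) = -3 + w^{2} + \frac{5 w}{9}$)
$c{\left(h,E \right)} = 148 - \frac{23 E}{9}$ ($c{\left(h,E \right)} = \left(-3 + \left(-1\right)^{2} + \frac{5}{9} \left(-1\right)\right) E + 148 = \left(-3 + 1 - \frac{5}{9}\right) E + 148 = - \frac{23 E}{9} + 148 = 148 - \frac{23 E}{9}$)
$\left(-1\right) \left(-19593\right) + c{\left(-74,-187 \right)} = \left(-1\right) \left(-19593\right) + \left(148 - - \frac{4301}{9}\right) = 19593 + \left(148 + \frac{4301}{9}\right) = 19593 + \frac{5633}{9} = \frac{181970}{9}$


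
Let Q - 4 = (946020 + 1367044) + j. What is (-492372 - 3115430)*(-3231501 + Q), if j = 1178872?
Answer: -939612345078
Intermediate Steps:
Q = 3491940 (Q = 4 + ((946020 + 1367044) + 1178872) = 4 + (2313064 + 1178872) = 4 + 3491936 = 3491940)
(-492372 - 3115430)*(-3231501 + Q) = (-492372 - 3115430)*(-3231501 + 3491940) = -3607802*260439 = -939612345078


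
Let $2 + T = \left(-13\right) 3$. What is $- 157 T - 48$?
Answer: $6389$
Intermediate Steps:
$T = -41$ ($T = -2 - 39 = -41$)
$- 157 T - 48 = \left(-157\right) \left(-41\right) - 48 = 6437 - 48 = 6389$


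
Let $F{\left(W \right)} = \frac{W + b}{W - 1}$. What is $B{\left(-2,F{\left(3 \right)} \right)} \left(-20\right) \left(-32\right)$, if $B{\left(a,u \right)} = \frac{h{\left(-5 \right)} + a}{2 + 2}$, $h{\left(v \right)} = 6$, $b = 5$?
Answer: $640$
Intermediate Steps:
$F{\left(W \right)} = \frac{5 + W}{-1 + W}$ ($F{\left(W \right)} = \frac{W + 5}{W - 1} = \frac{5 + W}{-1 + W}$)
$B{\left(a,u \right)} = \frac{3}{2} + \frac{a}{4}$ ($B{\left(a,u \right)} = \frac{6 + a}{2 + 2} = \frac{6 + a}{4} = \left(6 + a\right) \frac{1}{4} = \frac{3}{2} + \frac{a}{4}$)
$B{\left(-2,F{\left(3 \right)} \right)} \left(-20\right) \left(-32\right) = \left(\frac{3}{2} + \frac{1}{4} \left(-2\right)\right) \left(-20\right) \left(-32\right) = \left(\frac{3}{2} - \frac{1}{2}\right) \left(-20\right) \left(-32\right) = 1 \left(-20\right) \left(-32\right) = \left(-20\right) \left(-32\right) = 640$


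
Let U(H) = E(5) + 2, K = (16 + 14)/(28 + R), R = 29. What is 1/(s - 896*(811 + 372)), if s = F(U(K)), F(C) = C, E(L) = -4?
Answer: -1/1059970 ≈ -9.4342e-7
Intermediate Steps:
K = 10/19 (K = (16 + 14)/(28 + 29) = 30/57 = 30*(1/57) = 10/19 ≈ 0.52632)
U(H) = -2 (U(H) = -4 + 2 = -2)
s = -2
1/(s - 896*(811 + 372)) = 1/(-2 - 896*(811 + 372)) = 1/(-2 - 896*1183) = 1/(-2 - 1059968) = 1/(-1059970) = -1/1059970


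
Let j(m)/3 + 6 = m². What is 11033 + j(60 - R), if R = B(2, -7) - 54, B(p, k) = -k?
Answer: 45362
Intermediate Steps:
R = -47 (R = -1*(-7) - 54 = 7 - 54 = -47)
j(m) = -18 + 3*m²
11033 + j(60 - R) = 11033 + (-18 + 3*(60 - 1*(-47))²) = 11033 + (-18 + 3*(60 + 47)²) = 11033 + (-18 + 3*107²) = 11033 + (-18 + 3*11449) = 11033 + (-18 + 34347) = 11033 + 34329 = 45362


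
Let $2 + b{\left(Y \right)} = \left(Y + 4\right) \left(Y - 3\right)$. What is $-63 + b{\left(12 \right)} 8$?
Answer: $1073$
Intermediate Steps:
$b{\left(Y \right)} = -2 + \left(-3 + Y\right) \left(4 + Y\right)$ ($b{\left(Y \right)} = -2 + \left(Y + 4\right) \left(Y - 3\right) = -2 + \left(4 + Y\right) \left(-3 + Y\right) = -2 + \left(-3 + Y\right) \left(4 + Y\right)$)
$-63 + b{\left(12 \right)} 8 = -63 + \left(-14 + 12 + 12^{2}\right) 8 = -63 + \left(-14 + 12 + 144\right) 8 = -63 + 142 \cdot 8 = -63 + 1136 = 1073$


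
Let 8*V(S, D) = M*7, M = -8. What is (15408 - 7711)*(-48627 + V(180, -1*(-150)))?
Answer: -374335898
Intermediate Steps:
V(S, D) = -7 (V(S, D) = (-8*7)/8 = (⅛)*(-56) = -7)
(15408 - 7711)*(-48627 + V(180, -1*(-150))) = (15408 - 7711)*(-48627 - 7) = 7697*(-48634) = -374335898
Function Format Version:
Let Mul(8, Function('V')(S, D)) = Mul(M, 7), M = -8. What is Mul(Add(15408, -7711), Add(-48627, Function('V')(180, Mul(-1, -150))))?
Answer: -374335898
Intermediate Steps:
Function('V')(S, D) = -7 (Function('V')(S, D) = Mul(Rational(1, 8), Mul(-8, 7)) = Mul(Rational(1, 8), -56) = -7)
Mul(Add(15408, -7711), Add(-48627, Function('V')(180, Mul(-1, -150)))) = Mul(Add(15408, -7711), Add(-48627, -7)) = Mul(7697, -48634) = -374335898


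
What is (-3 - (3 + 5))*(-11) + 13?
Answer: 134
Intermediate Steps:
(-3 - (3 + 5))*(-11) + 13 = (-3 - 1*8)*(-11) + 13 = (-3 - 8)*(-11) + 13 = -11*(-11) + 13 = 121 + 13 = 134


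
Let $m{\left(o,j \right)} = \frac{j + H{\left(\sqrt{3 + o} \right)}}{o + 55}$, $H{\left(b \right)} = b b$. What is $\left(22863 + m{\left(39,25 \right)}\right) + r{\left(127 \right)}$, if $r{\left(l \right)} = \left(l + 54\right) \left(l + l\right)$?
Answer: $\frac{6470745}{94} \approx 68838.0$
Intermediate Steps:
$r{\left(l \right)} = 2 l \left(54 + l\right)$ ($r{\left(l \right)} = \left(54 + l\right) 2 l = 2 l \left(54 + l\right)$)
$H{\left(b \right)} = b^{2}$
$m{\left(o,j \right)} = \frac{3 + j + o}{55 + o}$ ($m{\left(o,j \right)} = \frac{j + \left(\sqrt{3 + o}\right)^{2}}{o + 55} = \frac{j + \left(3 + o\right)}{55 + o} = \frac{3 + j + o}{55 + o}$)
$\left(22863 + m{\left(39,25 \right)}\right) + r{\left(127 \right)} = \left(22863 + \frac{3 + 25 + 39}{55 + 39}\right) + 2 \cdot 127 \left(54 + 127\right) = \left(22863 + \frac{1}{94} \cdot 67\right) + 2 \cdot 127 \cdot 181 = \left(22863 + \frac{1}{94} \cdot 67\right) + 45974 = \left(22863 + \frac{67}{94}\right) + 45974 = \frac{2149189}{94} + 45974 = \frac{6470745}{94}$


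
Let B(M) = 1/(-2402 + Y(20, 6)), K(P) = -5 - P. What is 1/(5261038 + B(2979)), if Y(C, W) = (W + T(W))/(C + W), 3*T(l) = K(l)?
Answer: 187349/985650208184 ≈ 1.9008e-7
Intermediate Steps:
T(l) = -5/3 - l/3 (T(l) = (-5 - l)/3 = -5/3 - l/3)
Y(C, W) = (-5/3 + 2*W/3)/(C + W) (Y(C, W) = (W + (-5/3 - W/3))/(C + W) = (-5/3 + 2*W/3)/(C + W))
B(M) = -78/187349 (B(M) = 1/(-2402 + (-5 + 2*6)/(3*(20 + 6))) = 1/(-2402 + (1/3)*(-5 + 12)/26) = 1/(-2402 + (1/3)*(1/26)*7) = 1/(-2402 + 7/78) = 1/(-187349/78) = -78/187349)
1/(5261038 + B(2979)) = 1/(5261038 - 78/187349) = 1/(985650208184/187349) = 187349/985650208184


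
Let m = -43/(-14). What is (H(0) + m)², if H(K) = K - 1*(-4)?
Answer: 9801/196 ≈ 50.005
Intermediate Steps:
H(K) = 4 + K (H(K) = K + 4 = 4 + K)
m = 43/14 (m = -43*(-1/14) = 43/14 ≈ 3.0714)
(H(0) + m)² = ((4 + 0) + 43/14)² = (4 + 43/14)² = (99/14)² = 9801/196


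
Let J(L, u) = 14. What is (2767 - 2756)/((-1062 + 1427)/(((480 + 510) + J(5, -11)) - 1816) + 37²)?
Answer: 8932/1111263 ≈ 0.0080377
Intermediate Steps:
(2767 - 2756)/((-1062 + 1427)/(((480 + 510) + J(5, -11)) - 1816) + 37²) = (2767 - 2756)/((-1062 + 1427)/(((480 + 510) + 14) - 1816) + 37²) = 11/(365/((990 + 14) - 1816) + 1369) = 11/(365/(1004 - 1816) + 1369) = 11/(365/(-812) + 1369) = 11/(365*(-1/812) + 1369) = 11/(-365/812 + 1369) = 11/(1111263/812) = 11*(812/1111263) = 8932/1111263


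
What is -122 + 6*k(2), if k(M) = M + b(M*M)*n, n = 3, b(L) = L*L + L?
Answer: 250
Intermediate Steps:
b(L) = L + L² (b(L) = L² + L = L + L²)
k(M) = M + 3*M²*(1 + M²) (k(M) = M + ((M*M)*(1 + M*M))*3 = M + (M²*(1 + M²))*3 = M + 3*M²*(1 + M²))
-122 + 6*k(2) = -122 + 6*(2*(1 + 3*2*(1 + 2²))) = -122 + 6*(2*(1 + 3*2*(1 + 4))) = -122 + 6*(2*(1 + 3*2*5)) = -122 + 6*(2*(1 + 30)) = -122 + 6*(2*31) = -122 + 6*62 = -122 + 372 = 250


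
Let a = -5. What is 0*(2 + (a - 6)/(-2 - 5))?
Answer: 0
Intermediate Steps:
0*(2 + (a - 6)/(-2 - 5)) = 0*(2 + (-5 - 6)/(-2 - 5)) = 0*(2 - 11/(-7)) = 0*(2 - 11*(-⅐)) = 0*(2 + 11/7) = 0*(25/7) = 0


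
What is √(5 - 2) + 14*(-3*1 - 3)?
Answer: -84 + √3 ≈ -82.268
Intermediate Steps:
√(5 - 2) + 14*(-3*1 - 3) = √3 + 14*(-3 - 3) = √3 + 14*(-6) = √3 - 84 = -84 + √3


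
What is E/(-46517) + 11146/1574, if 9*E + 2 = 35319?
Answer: 2305358690/329479911 ≈ 6.9970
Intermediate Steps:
E = 35317/9 (E = -2/9 + (⅑)*35319 = -2/9 + 11773/3 = 35317/9 ≈ 3924.1)
E/(-46517) + 11146/1574 = (35317/9)/(-46517) + 11146/1574 = (35317/9)*(-1/46517) + 11146*(1/1574) = -35317/418653 + 5573/787 = 2305358690/329479911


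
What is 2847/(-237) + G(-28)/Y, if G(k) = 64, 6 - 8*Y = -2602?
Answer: -152159/12877 ≈ -11.816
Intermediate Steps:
Y = 326 (Y = ¾ - ⅛*(-2602) = ¾ + 1301/4 = 326)
2847/(-237) + G(-28)/Y = 2847/(-237) + 64/326 = 2847*(-1/237) + 64*(1/326) = -949/79 + 32/163 = -152159/12877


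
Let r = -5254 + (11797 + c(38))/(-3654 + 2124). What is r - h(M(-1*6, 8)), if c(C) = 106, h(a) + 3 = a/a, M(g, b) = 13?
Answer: -8047463/1530 ≈ -5259.8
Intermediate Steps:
h(a) = -2 (h(a) = -3 + a/a = -3 + 1 = -2)
r = -8050523/1530 (r = -5254 + (11797 + 106)/(-3654 + 2124) = -5254 + 11903/(-1530) = -5254 + 11903*(-1/1530) = -5254 - 11903/1530 = -8050523/1530 ≈ -5261.8)
r - h(M(-1*6, 8)) = -8050523/1530 - 1*(-2) = -8050523/1530 + 2 = -8047463/1530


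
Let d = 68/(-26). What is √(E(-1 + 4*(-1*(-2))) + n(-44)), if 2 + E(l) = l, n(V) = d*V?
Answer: √20293/13 ≈ 10.958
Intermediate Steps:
d = -34/13 (d = 68*(-1/26) = -34/13 ≈ -2.6154)
n(V) = -34*V/13
E(l) = -2 + l
√(E(-1 + 4*(-1*(-2))) + n(-44)) = √((-2 + (-1 + 4*(-1*(-2)))) - 34/13*(-44)) = √((-2 + (-1 + 4*2)) + 1496/13) = √((-2 + (-1 + 8)) + 1496/13) = √((-2 + 7) + 1496/13) = √(5 + 1496/13) = √(1561/13) = √20293/13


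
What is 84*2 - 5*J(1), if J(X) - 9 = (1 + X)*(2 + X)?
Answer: 93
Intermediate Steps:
J(X) = 9 + (1 + X)*(2 + X)
84*2 - 5*J(1) = 84*2 - 5*(11 + 1² + 3*1) = 168 - 5*(11 + 1 + 3) = 168 - 5*15 = 168 - 75 = 93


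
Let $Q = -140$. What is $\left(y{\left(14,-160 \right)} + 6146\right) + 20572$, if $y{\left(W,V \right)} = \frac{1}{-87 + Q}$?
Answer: $\frac{6064985}{227} \approx 26718.0$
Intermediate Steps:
$y{\left(W,V \right)} = - \frac{1}{227}$ ($y{\left(W,V \right)} = \frac{1}{-87 - 140} = \frac{1}{-227} = - \frac{1}{227}$)
$\left(y{\left(14,-160 \right)} + 6146\right) + 20572 = \left(- \frac{1}{227} + 6146\right) + 20572 = \frac{1395141}{227} + 20572 = \frac{6064985}{227}$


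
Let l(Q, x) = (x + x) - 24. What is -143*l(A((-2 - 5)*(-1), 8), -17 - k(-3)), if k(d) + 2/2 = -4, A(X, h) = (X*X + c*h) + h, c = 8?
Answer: 6864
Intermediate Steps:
A(X, h) = X² + 9*h (A(X, h) = (X*X + 8*h) + h = (X² + 8*h) + h = X² + 9*h)
k(d) = -5 (k(d) = -1 - 4 = -5)
l(Q, x) = -24 + 2*x (l(Q, x) = 2*x - 24 = -24 + 2*x)
-143*l(A((-2 - 5)*(-1), 8), -17 - k(-3)) = -143*(-24 + 2*(-17 - 1*(-5))) = -143*(-24 + 2*(-17 + 5)) = -143*(-24 + 2*(-12)) = -143*(-24 - 24) = -143*(-48) = 6864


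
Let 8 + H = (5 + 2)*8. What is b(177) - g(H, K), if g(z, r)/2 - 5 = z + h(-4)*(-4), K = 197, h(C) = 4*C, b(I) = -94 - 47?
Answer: -375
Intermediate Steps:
b(I) = -141
H = 48 (H = -8 + (5 + 2)*8 = -8 + 7*8 = -8 + 56 = 48)
g(z, r) = 138 + 2*z (g(z, r) = 10 + 2*(z + (4*(-4))*(-4)) = 10 + 2*(z - 16*(-4)) = 10 + 2*(z + 64) = 10 + 2*(64 + z) = 10 + (128 + 2*z) = 138 + 2*z)
b(177) - g(H, K) = -141 - (138 + 2*48) = -141 - (138 + 96) = -141 - 1*234 = -141 - 234 = -375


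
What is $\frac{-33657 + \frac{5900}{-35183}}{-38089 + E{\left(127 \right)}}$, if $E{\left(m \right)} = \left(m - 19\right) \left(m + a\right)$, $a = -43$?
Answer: $\frac{1184160131}{1020905111} \approx 1.1599$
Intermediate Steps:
$E{\left(m \right)} = \left(-43 + m\right) \left(-19 + m\right)$ ($E{\left(m \right)} = \left(m - 19\right) \left(m - 43\right) = \left(-19 + m\right) \left(-43 + m\right) = \left(-43 + m\right) \left(-19 + m\right)$)
$\frac{-33657 + \frac{5900}{-35183}}{-38089 + E{\left(127 \right)}} = \frac{-33657 + \frac{5900}{-35183}}{-38089 + \left(817 + 127^{2} - 7874\right)} = \frac{-33657 + 5900 \left(- \frac{1}{35183}\right)}{-38089 + \left(817 + 16129 - 7874\right)} = \frac{-33657 - \frac{5900}{35183}}{-38089 + 9072} = - \frac{1184160131}{35183 \left(-29017\right)} = \left(- \frac{1184160131}{35183}\right) \left(- \frac{1}{29017}\right) = \frac{1184160131}{1020905111}$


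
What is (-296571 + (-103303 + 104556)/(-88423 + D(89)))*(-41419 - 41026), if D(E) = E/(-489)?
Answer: 1057226458016207985/43238936 ≈ 2.4451e+10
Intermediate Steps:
D(E) = -E/489 (D(E) = E*(-1/489) = -E/489)
(-296571 + (-103303 + 104556)/(-88423 + D(89)))*(-41419 - 41026) = (-296571 + (-103303 + 104556)/(-88423 - 1/489*89))*(-41419 - 41026) = (-296571 + 1253/(-88423 - 89/489))*(-82445) = (-296571 + 1253/(-43238936/489))*(-82445) = (-296571 + 1253*(-489/43238936))*(-82445) = (-296571 - 612717/43238936)*(-82445) = -12823415101173/43238936*(-82445) = 1057226458016207985/43238936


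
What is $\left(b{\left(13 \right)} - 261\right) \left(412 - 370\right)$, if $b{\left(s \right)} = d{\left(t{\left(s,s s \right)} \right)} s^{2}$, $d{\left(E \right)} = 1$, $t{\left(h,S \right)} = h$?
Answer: $-3864$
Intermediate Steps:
$b{\left(s \right)} = s^{2}$ ($b{\left(s \right)} = 1 s^{2} = s^{2}$)
$\left(b{\left(13 \right)} - 261\right) \left(412 - 370\right) = \left(13^{2} - 261\right) \left(412 - 370\right) = \left(169 - 261\right) 42 = \left(-92\right) 42 = -3864$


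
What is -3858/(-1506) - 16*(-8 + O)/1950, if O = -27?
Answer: 139441/48945 ≈ 2.8489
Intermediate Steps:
-3858/(-1506) - 16*(-8 + O)/1950 = -3858/(-1506) - 16*(-8 - 27)/1950 = -3858*(-1/1506) - 16*(-35)*(1/1950) = 643/251 + 560*(1/1950) = 643/251 + 56/195 = 139441/48945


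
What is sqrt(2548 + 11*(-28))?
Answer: 8*sqrt(35) ≈ 47.329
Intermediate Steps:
sqrt(2548 + 11*(-28)) = sqrt(2548 - 308) = sqrt(2240) = 8*sqrt(35)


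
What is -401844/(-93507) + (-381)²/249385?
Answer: 37929145189/7773081065 ≈ 4.8795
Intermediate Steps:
-401844/(-93507) + (-381)²/249385 = -401844*(-1/93507) + 145161*(1/249385) = 133948/31169 + 145161/249385 = 37929145189/7773081065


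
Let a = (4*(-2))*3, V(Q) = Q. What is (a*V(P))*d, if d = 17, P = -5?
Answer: 2040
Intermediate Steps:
a = -24 (a = -8*3 = -24)
(a*V(P))*d = -24*(-5)*17 = 120*17 = 2040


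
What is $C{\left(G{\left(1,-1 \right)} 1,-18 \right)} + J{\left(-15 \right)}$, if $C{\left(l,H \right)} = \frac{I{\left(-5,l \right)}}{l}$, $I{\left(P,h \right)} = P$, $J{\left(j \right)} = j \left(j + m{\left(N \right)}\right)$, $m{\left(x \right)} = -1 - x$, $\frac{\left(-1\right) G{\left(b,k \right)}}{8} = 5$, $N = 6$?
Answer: $\frac{2641}{8} \approx 330.13$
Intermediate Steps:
$G{\left(b,k \right)} = -40$ ($G{\left(b,k \right)} = \left(-8\right) 5 = -40$)
$J{\left(j \right)} = j \left(-7 + j\right)$ ($J{\left(j \right)} = j \left(j - 7\right) = j \left(-7 + j\right)$)
$C{\left(l,H \right)} = - \frac{5}{l}$
$C{\left(G{\left(1,-1 \right)} 1,-18 \right)} + J{\left(-15 \right)} = - \frac{5}{\left(-40\right) 1} - 15 \left(-7 - 15\right) = - \frac{5}{-40} - -330 = \left(-5\right) \left(- \frac{1}{40}\right) + 330 = \frac{1}{8} + 330 = \frac{2641}{8}$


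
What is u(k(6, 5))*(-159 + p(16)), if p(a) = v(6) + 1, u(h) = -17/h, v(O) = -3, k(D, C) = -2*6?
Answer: -2737/12 ≈ -228.08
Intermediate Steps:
k(D, C) = -12
p(a) = -2 (p(a) = -3 + 1 = -2)
u(k(6, 5))*(-159 + p(16)) = (-17/(-12))*(-159 - 2) = -17*(-1/12)*(-161) = (17/12)*(-161) = -2737/12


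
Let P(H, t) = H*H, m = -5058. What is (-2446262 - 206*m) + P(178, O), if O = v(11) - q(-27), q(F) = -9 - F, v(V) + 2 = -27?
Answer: -1372630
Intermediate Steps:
v(V) = -29 (v(V) = -2 - 27 = -29)
O = -47 (O = -29 - (-9 - 1*(-27)) = -29 - (-9 + 27) = -29 - 1*18 = -29 - 18 = -47)
P(H, t) = H²
(-2446262 - 206*m) + P(178, O) = (-2446262 - 206*(-5058)) + 178² = (-2446262 + 1041948) + 31684 = -1404314 + 31684 = -1372630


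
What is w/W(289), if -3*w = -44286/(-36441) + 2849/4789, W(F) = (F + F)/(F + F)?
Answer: -105302021/174515949 ≈ -0.60339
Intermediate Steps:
W(F) = 1 (W(F) = (2*F)/((2*F)) = (2*F)*(1/(2*F)) = 1)
w = -105302021/174515949 (w = -(-44286/(-36441) + 2849/4789)/3 = -(-44286*(-1/36441) + 2849*(1/4789))/3 = -(14762/12147 + 2849/4789)/3 = -1/3*105302021/58171983 = -105302021/174515949 ≈ -0.60339)
w/W(289) = -105302021/174515949/1 = -105302021/174515949*1 = -105302021/174515949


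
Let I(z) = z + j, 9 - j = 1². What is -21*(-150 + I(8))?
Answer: 2814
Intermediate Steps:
j = 8 (j = 9 - 1*1² = 9 - 1*1 = 9 - 1 = 8)
I(z) = 8 + z (I(z) = z + 8 = 8 + z)
-21*(-150 + I(8)) = -21*(-150 + (8 + 8)) = -21*(-150 + 16) = -21*(-134) = 2814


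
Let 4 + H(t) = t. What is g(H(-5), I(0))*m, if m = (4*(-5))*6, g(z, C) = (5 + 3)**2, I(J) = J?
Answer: -7680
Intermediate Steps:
H(t) = -4 + t
g(z, C) = 64 (g(z, C) = 8**2 = 64)
m = -120 (m = -20*6 = -120)
g(H(-5), I(0))*m = 64*(-120) = -7680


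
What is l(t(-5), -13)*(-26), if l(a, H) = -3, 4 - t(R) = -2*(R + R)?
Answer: 78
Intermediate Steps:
t(R) = 4 + 4*R (t(R) = 4 - (-2)*(R + R) = 4 - (-2)*2*R = 4 - (-4)*R = 4 + 4*R)
l(t(-5), -13)*(-26) = -3*(-26) = 78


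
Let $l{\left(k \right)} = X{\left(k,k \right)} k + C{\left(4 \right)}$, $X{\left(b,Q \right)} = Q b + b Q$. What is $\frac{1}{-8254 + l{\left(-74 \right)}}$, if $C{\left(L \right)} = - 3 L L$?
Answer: $- \frac{1}{818750} \approx -1.2214 \cdot 10^{-6}$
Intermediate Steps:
$X{\left(b,Q \right)} = 2 Q b$ ($X{\left(b,Q \right)} = Q b + Q b = 2 Q b$)
$C{\left(L \right)} = - 3 L^{2}$
$l{\left(k \right)} = -48 + 2 k^{3}$ ($l{\left(k \right)} = 2 k k k - 3 \cdot 4^{2} = 2 k^{2} k - 48 = 2 k^{3} - 48 = -48 + 2 k^{3}$)
$\frac{1}{-8254 + l{\left(-74 \right)}} = \frac{1}{-8254 + \left(-48 + 2 \left(-74\right)^{3}\right)} = \frac{1}{-8254 + \left(-48 + 2 \left(-405224\right)\right)} = \frac{1}{-8254 - 810496} = \frac{1}{-818750} = - \frac{1}{818750}$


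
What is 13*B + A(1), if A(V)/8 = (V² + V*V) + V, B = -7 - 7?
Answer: -158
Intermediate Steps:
B = -14
A(V) = 8*V + 16*V² (A(V) = 8*((V² + V*V) + V) = 8*((V² + V²) + V) = 8*(2*V² + V) = 8*(V + 2*V²) = 8*V + 16*V²)
13*B + A(1) = 13*(-14) + 8*1*(1 + 2*1) = -182 + 8*1*(1 + 2) = -182 + 8*1*3 = -182 + 24 = -158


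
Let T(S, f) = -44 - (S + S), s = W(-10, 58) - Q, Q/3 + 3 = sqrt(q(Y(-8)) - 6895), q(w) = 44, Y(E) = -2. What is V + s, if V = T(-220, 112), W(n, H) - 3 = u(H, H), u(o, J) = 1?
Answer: 409 - 3*I*sqrt(6851) ≈ 409.0 - 248.31*I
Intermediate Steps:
W(n, H) = 4 (W(n, H) = 3 + 1 = 4)
Q = -9 + 3*I*sqrt(6851) (Q = -9 + 3*sqrt(44 - 6895) = -9 + 3*sqrt(-6851) = -9 + 3*(I*sqrt(6851)) = -9 + 3*I*sqrt(6851) ≈ -9.0 + 248.31*I)
s = 13 - 3*I*sqrt(6851) (s = 4 - (-9 + 3*I*sqrt(6851)) = 4 + (9 - 3*I*sqrt(6851)) = 13 - 3*I*sqrt(6851) ≈ 13.0 - 248.31*I)
T(S, f) = -44 - 2*S
V = 396 (V = -44 - 2*(-220) = -44 + 440 = 396)
V + s = 396 + (13 - 3*I*sqrt(6851)) = 409 - 3*I*sqrt(6851)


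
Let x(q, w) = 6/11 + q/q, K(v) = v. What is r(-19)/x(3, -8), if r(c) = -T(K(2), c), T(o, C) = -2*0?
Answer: 0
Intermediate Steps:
T(o, C) = 0
x(q, w) = 17/11 (x(q, w) = 6*(1/11) + 1 = 6/11 + 1 = 17/11)
r(c) = 0 (r(c) = -1*0 = 0)
r(-19)/x(3, -8) = 0/(17/11) = 0*(11/17) = 0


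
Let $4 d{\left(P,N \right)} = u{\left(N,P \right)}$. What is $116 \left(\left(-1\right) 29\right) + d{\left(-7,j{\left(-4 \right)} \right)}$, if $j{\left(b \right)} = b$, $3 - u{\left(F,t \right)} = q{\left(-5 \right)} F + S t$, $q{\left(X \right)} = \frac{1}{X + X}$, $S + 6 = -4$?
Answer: $- \frac{67617}{20} \approx -3380.9$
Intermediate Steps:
$S = -10$ ($S = -6 - 4 = -10$)
$q{\left(X \right)} = \frac{1}{2 X}$
$u{\left(F,t \right)} = 3 + 10 t + \frac{F}{10}$ ($u{\left(F,t \right)} = 3 - \left(\frac{1}{2 \left(-5\right)} F - 10 t\right) = 3 - \left(\frac{1}{2} \left(- \frac{1}{5}\right) F - 10 t\right) = 3 - \left(- \frac{F}{10} - 10 t\right) = 3 - \left(- 10 t - \frac{F}{10}\right) = 3 + \left(10 t + \frac{F}{10}\right) = 3 + 10 t + \frac{F}{10}$)
$d{\left(P,N \right)} = \frac{3}{4} + \frac{N}{40} + \frac{5 P}{2}$ ($d{\left(P,N \right)} = \frac{3 + 10 P + \frac{N}{10}}{4} = \frac{3}{4} + \frac{N}{40} + \frac{5 P}{2}$)
$116 \left(\left(-1\right) 29\right) + d{\left(-7,j{\left(-4 \right)} \right)} = 116 \left(\left(-1\right) 29\right) + \left(\frac{3}{4} + \frac{1}{40} \left(-4\right) + \frac{5}{2} \left(-7\right)\right) = 116 \left(-29\right) - \frac{337}{20} = -3364 - \frac{337}{20} = - \frac{67617}{20}$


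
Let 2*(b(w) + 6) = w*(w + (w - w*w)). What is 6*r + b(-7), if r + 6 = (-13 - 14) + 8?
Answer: 129/2 ≈ 64.500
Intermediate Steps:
b(w) = -6 + w*(-w² + 2*w)/2 (b(w) = -6 + (w*(w + (w - w*w)))/2 = -6 + (w*(w + (w - w²)))/2 = -6 + (w*(-w² + 2*w))/2 = -6 + w*(-w² + 2*w)/2)
r = -25 (r = -6 + ((-13 - 14) + 8) = -6 + (-27 + 8) = -6 - 19 = -25)
6*r + b(-7) = 6*(-25) + (-6 + (-7)² - ½*(-7)³) = -150 + (-6 + 49 - ½*(-343)) = -150 + (-6 + 49 + 343/2) = -150 + 429/2 = 129/2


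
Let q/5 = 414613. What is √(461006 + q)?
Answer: √2534071 ≈ 1591.9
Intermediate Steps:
q = 2073065 (q = 5*414613 = 2073065)
√(461006 + q) = √(461006 + 2073065) = √2534071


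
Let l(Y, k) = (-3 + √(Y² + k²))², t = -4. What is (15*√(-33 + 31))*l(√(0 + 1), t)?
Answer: 15*I*√2*(3 - √17)² ≈ 26.758*I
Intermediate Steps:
(15*√(-33 + 31))*l(√(0 + 1), t) = (15*√(-33 + 31))*(-3 + √((√(0 + 1))² + (-4)²))² = (15*√(-2))*(-3 + √((√1)² + 16))² = (15*(I*√2))*(-3 + √(1² + 16))² = (15*I*√2)*(-3 + √(1 + 16))² = (15*I*√2)*(-3 + √17)² = 15*I*√2*(-3 + √17)²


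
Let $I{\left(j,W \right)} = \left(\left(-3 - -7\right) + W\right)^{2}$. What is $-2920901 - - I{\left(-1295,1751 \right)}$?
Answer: $159124$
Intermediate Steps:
$I{\left(j,W \right)} = \left(4 + W\right)^{2}$ ($I{\left(j,W \right)} = \left(\left(-3 + 7\right) + W\right)^{2} = \left(4 + W\right)^{2}$)
$-2920901 - - I{\left(-1295,1751 \right)} = -2920901 - - \left(4 + 1751\right)^{2} = -2920901 - - 1755^{2} = -2920901 - \left(-1\right) 3080025 = -2920901 - -3080025 = -2920901 + 3080025 = 159124$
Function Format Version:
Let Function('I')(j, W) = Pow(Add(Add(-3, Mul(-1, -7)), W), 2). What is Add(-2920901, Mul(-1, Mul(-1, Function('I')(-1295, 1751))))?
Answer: 159124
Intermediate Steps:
Function('I')(j, W) = Pow(Add(4, W), 2) (Function('I')(j, W) = Pow(Add(Add(-3, 7), W), 2) = Pow(Add(4, W), 2))
Add(-2920901, Mul(-1, Mul(-1, Function('I')(-1295, 1751)))) = Add(-2920901, Mul(-1, Mul(-1, Pow(Add(4, 1751), 2)))) = Add(-2920901, Mul(-1, Mul(-1, Pow(1755, 2)))) = Add(-2920901, Mul(-1, Mul(-1, 3080025))) = Add(-2920901, Mul(-1, -3080025)) = Add(-2920901, 3080025) = 159124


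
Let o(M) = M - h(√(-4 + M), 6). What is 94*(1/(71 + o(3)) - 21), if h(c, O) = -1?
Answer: -147956/75 ≈ -1972.7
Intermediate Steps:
o(M) = 1 + M (o(M) = M - 1*(-1) = M + 1 = 1 + M)
94*(1/(71 + o(3)) - 21) = 94*(1/(71 + (1 + 3)) - 21) = 94*(1/(71 + 4) - 21) = 94*(1/75 - 21) = 94*(-1574/75) = -147956/75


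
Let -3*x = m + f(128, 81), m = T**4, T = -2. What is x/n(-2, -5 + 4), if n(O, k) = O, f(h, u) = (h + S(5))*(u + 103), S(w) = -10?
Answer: 10864/3 ≈ 3621.3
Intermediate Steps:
f(h, u) = (-10 + h)*(103 + u) (f(h, u) = (h - 10)*(u + 103) = (-10 + h)*(103 + u))
m = 16 (m = (-2)**4 = 16)
x = -21728/3 (x = -(16 + (-1030 - 10*81 + 103*128 + 128*81))/3 = -(16 + (-1030 - 810 + 13184 + 10368))/3 = -(16 + 21712)/3 = -1/3*21728 = -21728/3 ≈ -7242.7)
x/n(-2, -5 + 4) = -21728/3/(-2) = -21728/3*(-1/2) = 10864/3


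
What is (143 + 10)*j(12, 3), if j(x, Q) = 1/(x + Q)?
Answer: 51/5 ≈ 10.200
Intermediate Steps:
j(x, Q) = 1/(Q + x)
(143 + 10)*j(12, 3) = (143 + 10)/(3 + 12) = 153/15 = 153*(1/15) = 51/5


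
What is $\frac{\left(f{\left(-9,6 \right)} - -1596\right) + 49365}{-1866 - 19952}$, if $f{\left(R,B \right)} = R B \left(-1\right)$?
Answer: $- \frac{51015}{21818} \approx -2.3382$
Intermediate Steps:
$f{\left(R,B \right)} = - B R$ ($f{\left(R,B \right)} = R \left(- B\right) = - B R$)
$\frac{\left(f{\left(-9,6 \right)} - -1596\right) + 49365}{-1866 - 19952} = \frac{\left(\left(-1\right) 6 \left(-9\right) - -1596\right) + 49365}{-1866 - 19952} = \frac{\left(54 + 1596\right) + 49365}{-21818} = \left(1650 + 49365\right) \left(- \frac{1}{21818}\right) = 51015 \left(- \frac{1}{21818}\right) = - \frac{51015}{21818}$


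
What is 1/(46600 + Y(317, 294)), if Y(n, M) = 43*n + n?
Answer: 1/60548 ≈ 1.6516e-5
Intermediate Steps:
Y(n, M) = 44*n
1/(46600 + Y(317, 294)) = 1/(46600 + 44*317) = 1/(46600 + 13948) = 1/60548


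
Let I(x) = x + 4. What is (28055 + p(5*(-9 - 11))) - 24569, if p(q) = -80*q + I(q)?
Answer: 11390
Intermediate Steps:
I(x) = 4 + x
p(q) = 4 - 79*q (p(q) = -80*q + (4 + q) = 4 - 79*q)
(28055 + p(5*(-9 - 11))) - 24569 = (28055 + (4 - 395*(-9 - 11))) - 24569 = (28055 + (4 - 395*(-20))) - 24569 = (28055 + (4 - 79*(-100))) - 24569 = (28055 + (4 + 7900)) - 24569 = (28055 + 7904) - 24569 = 35959 - 24569 = 11390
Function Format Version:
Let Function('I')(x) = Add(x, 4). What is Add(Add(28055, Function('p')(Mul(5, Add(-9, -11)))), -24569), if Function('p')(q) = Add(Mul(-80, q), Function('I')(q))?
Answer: 11390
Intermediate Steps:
Function('I')(x) = Add(4, x)
Function('p')(q) = Add(4, Mul(-79, q)) (Function('p')(q) = Add(Mul(-80, q), Add(4, q)) = Add(4, Mul(-79, q)))
Add(Add(28055, Function('p')(Mul(5, Add(-9, -11)))), -24569) = Add(Add(28055, Add(4, Mul(-79, Mul(5, Add(-9, -11))))), -24569) = Add(Add(28055, Add(4, Mul(-79, Mul(5, -20)))), -24569) = Add(Add(28055, Add(4, Mul(-79, -100))), -24569) = Add(Add(28055, Add(4, 7900)), -24569) = Add(Add(28055, 7904), -24569) = Add(35959, -24569) = 11390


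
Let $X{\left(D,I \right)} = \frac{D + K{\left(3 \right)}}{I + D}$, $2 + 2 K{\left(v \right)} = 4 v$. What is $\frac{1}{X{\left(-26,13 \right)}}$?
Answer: $\frac{13}{21} \approx 0.61905$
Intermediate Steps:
$K{\left(v \right)} = -1 + 2 v$ ($K{\left(v \right)} = -1 + \frac{4 v}{2} = -1 + 2 v$)
$X{\left(D,I \right)} = \frac{5 + D}{D + I}$ ($X{\left(D,I \right)} = \frac{D + \left(-1 + 2 \cdot 3\right)}{I + D} = \frac{D + \left(-1 + 6\right)}{D + I} = \frac{D + 5}{D + I} = \frac{5 + D}{D + I}$)
$\frac{1}{X{\left(-26,13 \right)}} = \frac{1}{\frac{1}{-26 + 13} \left(5 - 26\right)} = \frac{1}{\frac{1}{-13} \left(-21\right)} = \frac{1}{\left(- \frac{1}{13}\right) \left(-21\right)} = \frac{1}{\frac{21}{13}} = \frac{13}{21}$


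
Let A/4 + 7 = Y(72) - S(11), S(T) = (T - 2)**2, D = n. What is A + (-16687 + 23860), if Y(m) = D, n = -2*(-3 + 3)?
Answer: 6821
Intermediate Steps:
n = 0 (n = -2*0 = 0)
D = 0
Y(m) = 0
S(T) = (-2 + T)**2
A = -352 (A = -28 + 4*(0 - (-2 + 11)**2) = -28 + 4*(0 - 1*9**2) = -28 + 4*(0 - 1*81) = -28 + 4*(0 - 81) = -28 + 4*(-81) = -28 - 324 = -352)
A + (-16687 + 23860) = -352 + (-16687 + 23860) = -352 + 7173 = 6821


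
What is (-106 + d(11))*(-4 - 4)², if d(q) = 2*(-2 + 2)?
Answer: -6784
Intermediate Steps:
d(q) = 0 (d(q) = 2*0 = 0)
(-106 + d(11))*(-4 - 4)² = (-106 + 0)*(-4 - 4)² = -106*(-8)² = -106*64 = -6784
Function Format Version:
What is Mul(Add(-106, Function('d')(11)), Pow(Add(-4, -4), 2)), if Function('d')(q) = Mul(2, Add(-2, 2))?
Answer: -6784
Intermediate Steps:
Function('d')(q) = 0 (Function('d')(q) = Mul(2, 0) = 0)
Mul(Add(-106, Function('d')(11)), Pow(Add(-4, -4), 2)) = Mul(Add(-106, 0), Pow(Add(-4, -4), 2)) = Mul(-106, Pow(-8, 2)) = Mul(-106, 64) = -6784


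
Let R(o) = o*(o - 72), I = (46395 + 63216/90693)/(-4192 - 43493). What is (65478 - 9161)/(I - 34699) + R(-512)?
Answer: 4985659707388366387/16674091559194 ≈ 2.9901e+5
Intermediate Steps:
I = -467529439/480521745 (I = (46395 + 63216*(1/90693))/(-47685) = (46395 + 7024/10077)*(-1/47685) = (467529439/10077)*(-1/47685) = -467529439/480521745 ≈ -0.97296)
R(o) = o*(-72 + o)
(65478 - 9161)/(I - 34699) + R(-512) = (65478 - 9161)/(-467529439/480521745 - 34699) - 512*(-72 - 512) = 56317/(-16674091559194/480521745) - 512*(-584) = 56317*(-480521745/16674091559194) + 299008 = -27061543113165/16674091559194 + 299008 = 4985659707388366387/16674091559194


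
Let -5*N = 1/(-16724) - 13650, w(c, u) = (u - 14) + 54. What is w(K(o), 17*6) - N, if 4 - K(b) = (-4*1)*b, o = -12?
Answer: -216408561/83620 ≈ -2588.0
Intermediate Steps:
K(b) = 4 + 4*b (K(b) = 4 - (-4*1)*b = 4 - (-4)*b = 4 + 4*b)
w(c, u) = 40 + u (w(c, u) = (-14 + u) + 54 = 40 + u)
N = 228282601/83620 (N = -(1/(-16724) - 13650)/5 = -(-1/16724 - 13650)/5 = -⅕*(-228282601/16724) = 228282601/83620 ≈ 2730.0)
w(K(o), 17*6) - N = (40 + 17*6) - 1*228282601/83620 = (40 + 102) - 228282601/83620 = 142 - 228282601/83620 = -216408561/83620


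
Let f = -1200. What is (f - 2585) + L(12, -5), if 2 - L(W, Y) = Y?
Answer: -3778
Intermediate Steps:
L(W, Y) = 2 - Y
(f - 2585) + L(12, -5) = (-1200 - 2585) + (2 - 1*(-5)) = -3785 + (2 + 5) = -3785 + 7 = -3778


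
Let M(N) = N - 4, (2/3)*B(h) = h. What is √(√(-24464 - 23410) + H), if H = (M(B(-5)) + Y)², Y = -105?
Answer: √(54289 + 4*I*√47874)/2 ≈ 116.5 + 0.93903*I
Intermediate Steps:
B(h) = 3*h/2
M(N) = -4 + N
H = 54289/4 (H = ((-4 + (3/2)*(-5)) - 105)² = ((-4 - 15/2) - 105)² = (-23/2 - 105)² = (-233/2)² = 54289/4 ≈ 13572.)
√(√(-24464 - 23410) + H) = √(√(-24464 - 23410) + 54289/4) = √(√(-47874) + 54289/4) = √(I*√47874 + 54289/4) = √(54289/4 + I*√47874)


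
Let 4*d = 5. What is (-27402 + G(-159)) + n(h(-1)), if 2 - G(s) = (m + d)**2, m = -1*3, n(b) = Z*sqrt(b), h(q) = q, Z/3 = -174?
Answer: -438449/16 - 522*I ≈ -27403.0 - 522.0*I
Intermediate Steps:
Z = -522 (Z = 3*(-174) = -522)
d = 5/4 (d = (1/4)*5 = 5/4 ≈ 1.2500)
n(b) = -522*sqrt(b)
m = -3
G(s) = -17/16 (G(s) = 2 - (-3 + 5/4)**2 = 2 - (-7/4)**2 = 2 - 1*49/16 = 2 - 49/16 = -17/16)
(-27402 + G(-159)) + n(h(-1)) = (-27402 - 17/16) - 522*I = -438449/16 - 522*I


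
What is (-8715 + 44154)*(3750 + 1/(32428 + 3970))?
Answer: 4837157742939/36398 ≈ 1.3290e+8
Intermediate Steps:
(-8715 + 44154)*(3750 + 1/(32428 + 3970)) = 35439*(3750 + 1/36398) = 35439*(136492501/36398) = 4837157742939/36398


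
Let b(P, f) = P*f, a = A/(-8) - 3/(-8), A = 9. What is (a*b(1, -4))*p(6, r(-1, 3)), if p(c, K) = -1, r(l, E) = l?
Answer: -3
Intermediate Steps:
a = -¾ (a = 9/(-8) - 3/(-8) = 9*(-⅛) - 3*(-⅛) = -9/8 + 3/8 = -¾ ≈ -0.75000)
(a*b(1, -4))*p(6, r(-1, 3)) = -3*(-4)/4*(-1) = -¾*(-4)*(-1) = 3*(-1) = -3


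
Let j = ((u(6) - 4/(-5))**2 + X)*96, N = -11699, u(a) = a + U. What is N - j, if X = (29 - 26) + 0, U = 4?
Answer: -579611/25 ≈ -23184.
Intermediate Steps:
u(a) = 4 + a (u(a) = a + 4 = 4 + a)
X = 3 (X = 3 + 0 = 3)
j = 287136/25 (j = (((4 + 6) - 4/(-5))**2 + 3)*96 = ((10 - 4*(-1/5))**2 + 3)*96 = ((10 + 4/5)**2 + 3)*96 = ((54/5)**2 + 3)*96 = (2916/25 + 3)*96 = (2991/25)*96 = 287136/25 ≈ 11485.)
N - j = -11699 - 1*287136/25 = -11699 - 287136/25 = -579611/25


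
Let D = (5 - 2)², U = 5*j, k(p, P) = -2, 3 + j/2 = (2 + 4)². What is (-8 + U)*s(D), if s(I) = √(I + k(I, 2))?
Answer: 322*√7 ≈ 851.93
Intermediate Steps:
j = 66 (j = -6 + 2*(2 + 4)² = -6 + 2*6² = -6 + 2*36 = -6 + 72 = 66)
U = 330 (U = 5*66 = 330)
D = 9 (D = 3² = 9)
s(I) = √(-2 + I) (s(I) = √(I - 2) = √(-2 + I))
(-8 + U)*s(D) = (-8 + 330)*√(-2 + 9) = 322*√7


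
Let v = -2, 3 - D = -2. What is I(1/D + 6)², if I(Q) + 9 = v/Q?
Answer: 83521/961 ≈ 86.911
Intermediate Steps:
D = 5 (D = 3 - 1*(-2) = 3 + 2 = 5)
I(Q) = -9 - 2/Q
I(1/D + 6)² = (-9 - 2/(1/5 + 6))² = (-9 - 2/(⅕ + 6))² = (-9 - 2/31/5)² = (-9 - 2*5/31)² = (-9 - 10/31)² = (-289/31)² = 83521/961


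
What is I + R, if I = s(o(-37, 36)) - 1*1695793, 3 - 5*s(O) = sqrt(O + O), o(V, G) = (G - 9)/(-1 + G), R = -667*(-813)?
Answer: -5767607/5 - 3*sqrt(210)/175 ≈ -1.1535e+6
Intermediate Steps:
R = 542271
o(V, G) = (-9 + G)/(-1 + G)
s(O) = 3/5 - sqrt(2)*sqrt(O)/5 (s(O) = 3/5 - sqrt(O + O)/5 = 3/5 - sqrt(2)*sqrt(O)/5)
I = -8478962/5 - 3*sqrt(210)/175 (I = (3/5 - sqrt(2)*sqrt((-9 + 36)/(-1 + 36))/5) - 1*1695793 = (3/5 - sqrt(2)*sqrt(27/35)/5) - 1695793 = (3/5 - sqrt(2)*3*sqrt(105)/35/5) - 1695793 = (3/5 - 3*sqrt(210)/175) - 1695793 = -8478962/5 - 3*sqrt(210)/175 ≈ -1.6958e+6)
I + R = (-8478962/5 - 3*sqrt(210)/175) + 542271 = -5767607/5 - 3*sqrt(210)/175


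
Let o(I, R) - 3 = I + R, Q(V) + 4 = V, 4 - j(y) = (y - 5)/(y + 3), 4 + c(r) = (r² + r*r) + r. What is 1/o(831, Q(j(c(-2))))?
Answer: 5/4173 ≈ 0.0011982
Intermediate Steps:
c(r) = -4 + r + 2*r² (c(r) = -4 + ((r² + r*r) + r) = -4 + ((r² + r²) + r) = -4 + (2*r² + r) = -4 + (r + 2*r²) = -4 + r + 2*r²)
j(y) = 4 - (-5 + y)/(3 + y) (j(y) = 4 - (y - 5)/(y + 3) = 4 - (-5 + y)/(3 + y))
Q(V) = -4 + V
o(I, R) = 3 + I + R (o(I, R) = 3 + (I + R) = 3 + I + R)
1/o(831, Q(j(c(-2)))) = 1/(3 + 831 + (-4 + (17 + 3*(-4 - 2 + 2*(-2)²))/(3 + (-4 - 2 + 2*(-2)²)))) = 1/(3 + 831 + (-4 + (17 + 3*(-4 - 2 + 2*4))/(3 + (-4 - 2 + 2*4)))) = 1/(3 + 831 + (-4 + (17 + 3*(-4 - 2 + 8))/(3 + (-4 - 2 + 8)))) = 1/(3 + 831 + (-4 + (17 + 3*2)/(3 + 2))) = 1/(3 + 831 + (-4 + (17 + 6)/5)) = 1/(3 + 831 + (-4 + (⅕)*23)) = 1/(3 + 831 + (-4 + 23/5)) = 1/(3 + 831 + ⅗) = 1/(4173/5) = 5/4173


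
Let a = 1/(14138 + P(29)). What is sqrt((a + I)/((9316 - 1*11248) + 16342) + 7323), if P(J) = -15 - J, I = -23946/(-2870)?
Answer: sqrt(76789943436493180075413)/3238229610 ≈ 85.575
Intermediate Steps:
I = 11973/1435 (I = -23946*(-1/2870) = 11973/1435 ≈ 8.3436)
a = 1/14094 (a = 1/(14138 + (-15 - 1*29)) = 1/(14138 + (-15 - 29)) = 1/(14138 - 44) = 1/14094 ≈ 7.0952e-5)
sqrt((a + I)/((9316 - 1*11248) + 16342) + 7323) = sqrt((1/14094 + 11973/1435)/((9316 - 1*11248) + 16342) + 7323) = sqrt(168748897/(20224890*((9316 - 11248) + 16342)) + 7323) = sqrt(168748897/(20224890*(-1932 + 16342)) + 7323) = sqrt((168748897/20224890)/14410 + 7323) = sqrt((168748897/20224890)*(1/14410) + 7323) = sqrt(168748897/291440664900 + 7323) = sqrt(2134220157811597/291440664900) = sqrt(76789943436493180075413)/3238229610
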